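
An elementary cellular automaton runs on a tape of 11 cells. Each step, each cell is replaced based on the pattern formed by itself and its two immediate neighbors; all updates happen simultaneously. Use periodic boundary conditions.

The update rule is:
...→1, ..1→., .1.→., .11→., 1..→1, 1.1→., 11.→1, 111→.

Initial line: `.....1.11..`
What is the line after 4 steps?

.1111......

1111....111
...1111....
11....11111
.1111......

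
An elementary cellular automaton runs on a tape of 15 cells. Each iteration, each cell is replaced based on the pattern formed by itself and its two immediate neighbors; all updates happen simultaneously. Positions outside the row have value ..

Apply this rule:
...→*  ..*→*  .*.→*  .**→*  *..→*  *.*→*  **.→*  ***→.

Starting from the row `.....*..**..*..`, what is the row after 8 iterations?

***************
*.............*
***************  (repeats iteration 1; period 2)
iteration 8: *.............*

*.............*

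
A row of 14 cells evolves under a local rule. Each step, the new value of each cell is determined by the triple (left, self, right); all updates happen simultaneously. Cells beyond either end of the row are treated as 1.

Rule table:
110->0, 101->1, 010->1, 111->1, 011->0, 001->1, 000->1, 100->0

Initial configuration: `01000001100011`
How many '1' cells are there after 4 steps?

11011110001101
10101100110010
01110001000111
10100111011011
count of 1: 9

9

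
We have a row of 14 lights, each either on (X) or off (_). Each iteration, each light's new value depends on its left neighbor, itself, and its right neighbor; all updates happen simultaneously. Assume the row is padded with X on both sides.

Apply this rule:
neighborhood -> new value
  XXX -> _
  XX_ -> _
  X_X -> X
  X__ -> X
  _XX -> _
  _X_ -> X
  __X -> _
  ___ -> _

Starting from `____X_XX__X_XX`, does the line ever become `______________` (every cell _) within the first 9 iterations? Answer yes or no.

X___XX__X_XX__
_X____X_XX__X_
XXX___XX__X_XX
___X____X_XX__
X__XX___XX__X_
_X___X____X_XX
XXX__XX___XX__
___X___X____X_
X__XX__XX___XX
iteration 9 is X__XX__XX___XX, still not uniform _

no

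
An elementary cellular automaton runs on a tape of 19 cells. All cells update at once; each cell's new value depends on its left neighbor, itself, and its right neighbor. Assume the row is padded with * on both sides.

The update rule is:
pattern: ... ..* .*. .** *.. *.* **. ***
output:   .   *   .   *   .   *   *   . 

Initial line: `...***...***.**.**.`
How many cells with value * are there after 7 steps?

7

step 1: ..**.*..**.********
step 2: .****..*****.......
step 3: **..*.**...*......*
step 4: .*.*.***..*......**
step 5: *.*.**.*.*......**.
step 6: **.****.*......****
step 7: .***..**......**...
count of *: 7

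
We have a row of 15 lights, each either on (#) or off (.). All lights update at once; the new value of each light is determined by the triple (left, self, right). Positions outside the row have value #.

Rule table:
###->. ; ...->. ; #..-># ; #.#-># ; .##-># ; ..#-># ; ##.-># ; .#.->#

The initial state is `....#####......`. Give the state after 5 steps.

#..##...##....#
######.####..##
.....###..####.
#...##.####..##
##.#####..####.

##.#####..####.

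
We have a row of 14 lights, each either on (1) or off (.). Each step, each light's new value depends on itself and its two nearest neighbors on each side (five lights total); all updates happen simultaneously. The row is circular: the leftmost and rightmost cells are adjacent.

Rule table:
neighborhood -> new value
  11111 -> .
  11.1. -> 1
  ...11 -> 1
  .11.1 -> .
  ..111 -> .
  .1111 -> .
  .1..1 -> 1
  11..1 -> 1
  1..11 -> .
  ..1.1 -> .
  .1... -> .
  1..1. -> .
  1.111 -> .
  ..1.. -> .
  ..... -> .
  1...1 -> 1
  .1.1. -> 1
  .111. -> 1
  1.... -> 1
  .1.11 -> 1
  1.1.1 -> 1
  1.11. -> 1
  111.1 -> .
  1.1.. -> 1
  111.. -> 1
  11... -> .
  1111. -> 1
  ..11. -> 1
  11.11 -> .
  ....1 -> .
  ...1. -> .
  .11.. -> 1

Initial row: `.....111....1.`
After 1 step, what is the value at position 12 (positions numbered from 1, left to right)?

.

1...1.11.1....
position 12 holds .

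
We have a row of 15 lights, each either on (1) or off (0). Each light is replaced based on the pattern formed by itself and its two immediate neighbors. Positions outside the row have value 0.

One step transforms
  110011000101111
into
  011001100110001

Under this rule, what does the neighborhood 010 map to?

1

At position 9 the neighborhood is 010; the next row has 1 there.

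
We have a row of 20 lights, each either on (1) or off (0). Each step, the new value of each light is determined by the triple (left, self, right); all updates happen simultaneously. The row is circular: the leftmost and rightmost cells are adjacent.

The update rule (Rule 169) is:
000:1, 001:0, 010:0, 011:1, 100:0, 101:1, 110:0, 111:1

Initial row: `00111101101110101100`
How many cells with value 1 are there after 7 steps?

12

10111011011101011001
01110110111010110001
11101101110101100100
11011011101011000000
10110111010110011110
01101110101100011101
11011101011001011010
count of 1: 12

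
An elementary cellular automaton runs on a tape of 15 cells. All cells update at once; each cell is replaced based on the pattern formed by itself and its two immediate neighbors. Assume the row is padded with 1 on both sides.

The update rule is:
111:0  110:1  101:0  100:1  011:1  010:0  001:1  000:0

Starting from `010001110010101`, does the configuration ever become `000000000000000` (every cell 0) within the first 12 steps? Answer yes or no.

001011011100001
110011010110011
011111000111110
010001101100010
001011101110100
110010101010011
011100000001110
010110000011010
000111000111000
101101101101101
101101101101101  (fixed point — unchanged through step 12)
step 12 is 101101101101101, still not uniform 0

no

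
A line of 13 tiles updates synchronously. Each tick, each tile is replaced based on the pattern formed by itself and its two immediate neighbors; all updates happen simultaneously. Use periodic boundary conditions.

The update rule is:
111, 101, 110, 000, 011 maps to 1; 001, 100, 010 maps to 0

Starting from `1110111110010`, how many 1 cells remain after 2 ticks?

11

tick 1: 1111111110001
tick 2: 1111111110101
count of 1: 11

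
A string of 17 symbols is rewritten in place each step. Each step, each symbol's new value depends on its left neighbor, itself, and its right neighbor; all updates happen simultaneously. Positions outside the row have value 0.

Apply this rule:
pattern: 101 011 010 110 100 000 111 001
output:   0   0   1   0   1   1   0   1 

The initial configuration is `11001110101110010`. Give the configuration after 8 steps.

11001111111110000

step 1: 00110000100001111
step 2: 11001111111110000
step 3: 00110000000001111
step 4: 11001111111110000  (repeats step 2; period 2)
step 8: 11001111111110000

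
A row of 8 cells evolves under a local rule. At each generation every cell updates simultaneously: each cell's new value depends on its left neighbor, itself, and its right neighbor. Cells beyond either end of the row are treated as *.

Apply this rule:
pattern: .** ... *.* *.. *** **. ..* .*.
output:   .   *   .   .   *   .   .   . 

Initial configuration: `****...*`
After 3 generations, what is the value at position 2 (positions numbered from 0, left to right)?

***..*..
**......
*..****.
position 2 holds .

.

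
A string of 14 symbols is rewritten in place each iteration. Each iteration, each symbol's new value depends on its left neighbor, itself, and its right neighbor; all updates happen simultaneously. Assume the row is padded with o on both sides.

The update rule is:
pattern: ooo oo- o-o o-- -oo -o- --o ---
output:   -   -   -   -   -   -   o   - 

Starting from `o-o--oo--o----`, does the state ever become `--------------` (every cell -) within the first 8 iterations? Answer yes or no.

----o---o----o
---o---o----o-
--o---o----o--
-o---o----o--o
----o----o--o-
---o----o--o--
--o----o--o--o
-o----o--o--o-
iteration 8 is -o----o--o--o-, still not uniform -

no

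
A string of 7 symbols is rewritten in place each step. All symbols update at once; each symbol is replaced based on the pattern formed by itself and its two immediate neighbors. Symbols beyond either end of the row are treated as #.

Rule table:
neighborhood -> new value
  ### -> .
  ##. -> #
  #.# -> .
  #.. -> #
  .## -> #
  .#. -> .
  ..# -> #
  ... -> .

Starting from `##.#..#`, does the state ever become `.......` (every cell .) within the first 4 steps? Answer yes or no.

step 1: .#..###
step 2: ..###..
step 3: ###.###
step 4: ..#.#..
step 4 is ..#.#.., still not uniform .

no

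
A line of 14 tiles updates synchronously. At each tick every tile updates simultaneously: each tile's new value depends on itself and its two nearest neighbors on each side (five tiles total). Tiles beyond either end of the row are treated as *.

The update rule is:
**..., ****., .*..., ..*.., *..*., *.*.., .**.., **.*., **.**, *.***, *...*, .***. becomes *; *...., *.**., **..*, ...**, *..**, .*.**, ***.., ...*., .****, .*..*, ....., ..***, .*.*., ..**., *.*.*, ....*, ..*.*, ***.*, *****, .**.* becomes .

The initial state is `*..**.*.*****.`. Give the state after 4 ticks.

***.......***.

.....*..*..*.*
*....*.**.*..*
.*.......**...
***.......***.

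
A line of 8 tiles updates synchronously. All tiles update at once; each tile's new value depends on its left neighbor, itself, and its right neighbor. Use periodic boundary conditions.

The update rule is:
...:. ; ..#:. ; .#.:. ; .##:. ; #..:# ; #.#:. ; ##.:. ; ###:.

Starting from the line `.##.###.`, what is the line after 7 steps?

.....#..

.......#
#.......
.#......
..#.....
...#....
....#...
.....#..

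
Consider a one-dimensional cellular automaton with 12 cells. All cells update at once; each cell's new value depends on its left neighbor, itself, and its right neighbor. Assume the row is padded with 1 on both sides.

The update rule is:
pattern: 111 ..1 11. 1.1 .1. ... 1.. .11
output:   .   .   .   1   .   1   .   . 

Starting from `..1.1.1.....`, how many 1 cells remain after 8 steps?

3

step 1: ...1.1..111.
step 2: .1..1......1
step 3: 1.....1111..
step 4: ..111.......
step 5: ......11111.
step 6: .1111......1
step 7: 1.....1111..  (repeats step 3; period 4)
step 8: ..111.......
count of 1: 3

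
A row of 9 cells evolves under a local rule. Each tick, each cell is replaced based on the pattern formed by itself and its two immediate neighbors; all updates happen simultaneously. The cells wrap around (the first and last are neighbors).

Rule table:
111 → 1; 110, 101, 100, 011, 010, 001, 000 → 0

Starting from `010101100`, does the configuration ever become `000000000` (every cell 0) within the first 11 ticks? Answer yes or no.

yes

000000000
all cells are 0 at tick 1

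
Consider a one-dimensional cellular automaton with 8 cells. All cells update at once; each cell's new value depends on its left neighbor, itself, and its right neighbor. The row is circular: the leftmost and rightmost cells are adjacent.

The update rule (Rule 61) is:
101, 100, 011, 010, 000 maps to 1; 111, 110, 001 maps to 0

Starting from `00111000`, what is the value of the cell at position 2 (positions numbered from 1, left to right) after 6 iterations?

10100111
01110100
01001111
11101000
10011110
11010001
position 2 holds 1

1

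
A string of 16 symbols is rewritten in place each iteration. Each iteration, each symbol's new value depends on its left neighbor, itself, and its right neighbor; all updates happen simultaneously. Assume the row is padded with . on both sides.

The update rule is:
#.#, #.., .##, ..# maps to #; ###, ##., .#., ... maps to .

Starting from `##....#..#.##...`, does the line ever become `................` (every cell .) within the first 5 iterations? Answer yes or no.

no

#.#..#.##.##.#..
.#.##.##.##.#.#.
#.##.##.##.#.#.#
.##.##.##.#.#.#.
##.##.##.#.#.#.#
iteration 5 is ##.##.##.#.#.#.#, still not uniform .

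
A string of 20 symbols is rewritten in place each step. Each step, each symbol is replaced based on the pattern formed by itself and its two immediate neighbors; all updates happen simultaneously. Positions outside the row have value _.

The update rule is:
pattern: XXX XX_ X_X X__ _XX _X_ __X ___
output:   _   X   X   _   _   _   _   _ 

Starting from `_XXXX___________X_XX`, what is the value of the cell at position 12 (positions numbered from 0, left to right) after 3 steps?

____X____________X_X
__________________X_
____________________
position 12 holds _

_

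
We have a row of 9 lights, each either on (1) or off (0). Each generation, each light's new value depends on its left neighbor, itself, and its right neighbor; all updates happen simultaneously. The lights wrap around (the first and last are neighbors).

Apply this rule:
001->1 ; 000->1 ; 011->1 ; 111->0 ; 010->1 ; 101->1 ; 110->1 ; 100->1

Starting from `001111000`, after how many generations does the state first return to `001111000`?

2

generation 1: 111001111
generation 2: 001111000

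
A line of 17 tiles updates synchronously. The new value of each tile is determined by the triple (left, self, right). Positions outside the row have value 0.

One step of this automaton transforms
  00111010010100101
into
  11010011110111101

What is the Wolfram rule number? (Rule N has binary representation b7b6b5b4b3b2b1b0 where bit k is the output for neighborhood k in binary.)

151

position 3: 111 → 1  (bit 7 = 1)
position 4: 110 → 0  (bit 6 = 0)
position 5: 101 → 0  (bit 5 = 0)
position 7: 100 → 1  (bit 4 = 1)
position 2: 011 → 0  (bit 3 = 0)
position 6: 010 → 1  (bit 2 = 1)
position 1: 001 → 1  (bit 1 = 1)
position 0: 000 → 1  (bit 0 = 1)
bits b7..b0 = 10010111 = 151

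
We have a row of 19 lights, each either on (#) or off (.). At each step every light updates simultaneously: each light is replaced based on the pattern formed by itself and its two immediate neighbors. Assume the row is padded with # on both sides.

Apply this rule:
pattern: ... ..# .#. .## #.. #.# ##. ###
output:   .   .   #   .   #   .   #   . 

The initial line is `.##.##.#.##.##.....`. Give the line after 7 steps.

step 1: ..#..#.#..#..##....
step 2: #.##.#.##.##..##...
step 3: #..#.#..#..##..##..
step 4: ##.#.##.##..##..##.
step 5: .#.#..#..##..##..#.
step 6: .#.##.##..##..##.#.
step 7: .#..#..##..##..#.#.

.#..#..##..##..#.#.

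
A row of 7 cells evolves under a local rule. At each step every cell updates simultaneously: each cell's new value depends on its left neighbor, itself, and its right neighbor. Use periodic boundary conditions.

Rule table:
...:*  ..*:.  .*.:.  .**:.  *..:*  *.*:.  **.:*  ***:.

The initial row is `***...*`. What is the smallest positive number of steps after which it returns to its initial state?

14

step 1: ..***..
step 2: *...***
step 3: ***....
step 4: ..****.
step 5: *....**
step 6: ****...
step 7: ...***.
step 8: **...**
step 9: .***...
step 10: ...****
step 11: **....*
step 12: .****..
step 13: ....***
step 14: ***...*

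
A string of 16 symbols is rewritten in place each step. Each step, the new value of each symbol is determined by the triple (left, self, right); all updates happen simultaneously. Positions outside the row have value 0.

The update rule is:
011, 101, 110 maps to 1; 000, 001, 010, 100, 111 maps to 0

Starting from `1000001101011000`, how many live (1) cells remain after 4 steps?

0000001110111000
0000001011101000
0000000110110000
0000000111110000
count of 1: 5

5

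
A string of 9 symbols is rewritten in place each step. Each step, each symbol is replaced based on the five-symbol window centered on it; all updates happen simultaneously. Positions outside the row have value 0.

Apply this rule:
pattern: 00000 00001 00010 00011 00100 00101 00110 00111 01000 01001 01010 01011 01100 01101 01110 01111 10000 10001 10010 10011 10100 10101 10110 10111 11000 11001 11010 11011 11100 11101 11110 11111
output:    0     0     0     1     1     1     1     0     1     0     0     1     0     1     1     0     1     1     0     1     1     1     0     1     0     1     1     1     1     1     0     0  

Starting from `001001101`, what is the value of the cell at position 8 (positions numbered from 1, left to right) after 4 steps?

0

001011111
001110001
010110101
011011101
position 8 holds 0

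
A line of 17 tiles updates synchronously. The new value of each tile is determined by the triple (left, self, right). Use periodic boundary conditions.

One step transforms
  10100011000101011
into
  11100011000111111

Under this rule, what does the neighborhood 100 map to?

At position 3 the neighborhood is 100; the next row has 0 there.

0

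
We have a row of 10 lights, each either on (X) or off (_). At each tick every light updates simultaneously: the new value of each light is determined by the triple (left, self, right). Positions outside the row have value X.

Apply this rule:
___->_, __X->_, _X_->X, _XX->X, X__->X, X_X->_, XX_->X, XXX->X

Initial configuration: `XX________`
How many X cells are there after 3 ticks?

tick 1: XXX_______
tick 2: XXXX______
tick 3: XXXXX_____
count of X: 5

5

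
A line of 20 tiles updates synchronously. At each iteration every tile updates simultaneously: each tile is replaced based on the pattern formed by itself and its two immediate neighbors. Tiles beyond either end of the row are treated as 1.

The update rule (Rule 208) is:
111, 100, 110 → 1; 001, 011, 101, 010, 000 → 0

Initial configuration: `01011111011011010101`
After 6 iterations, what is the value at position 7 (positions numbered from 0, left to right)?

00001111001001000000
10000111100100100000
11000011110010010000
11100001111001001000
11110000111100100100
11111000011110010010
position 7 holds 0

0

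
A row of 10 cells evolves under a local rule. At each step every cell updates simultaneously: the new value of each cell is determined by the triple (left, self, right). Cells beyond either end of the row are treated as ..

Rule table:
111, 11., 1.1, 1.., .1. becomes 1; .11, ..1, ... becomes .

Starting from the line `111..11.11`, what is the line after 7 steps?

.......111

step 1: .111..11.1
step 2: ..111..111
step 3: ...111..11
step 4: ....111..1
step 5: .....111.1
step 6: ......1111
step 7: .......111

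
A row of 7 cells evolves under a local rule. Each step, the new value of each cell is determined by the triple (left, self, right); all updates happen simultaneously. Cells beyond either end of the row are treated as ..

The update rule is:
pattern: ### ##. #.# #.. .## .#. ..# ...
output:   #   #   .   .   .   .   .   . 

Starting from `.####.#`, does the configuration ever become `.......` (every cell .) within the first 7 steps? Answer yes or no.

step 1: ..###..
step 2: ...##..
step 3: ....#..
step 4: .......
all cells are . at step 4

yes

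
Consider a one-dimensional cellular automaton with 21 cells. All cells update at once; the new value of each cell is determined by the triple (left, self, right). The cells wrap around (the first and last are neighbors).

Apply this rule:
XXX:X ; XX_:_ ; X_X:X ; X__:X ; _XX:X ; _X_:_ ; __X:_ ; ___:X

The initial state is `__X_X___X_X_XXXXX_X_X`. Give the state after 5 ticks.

X_X_X_X_XXXX_X_X_X_X_

X__X_XX__X_XXXXX_X_X_
_X__XX_X__XXXXX_X_X_X
X_X_X_X_X_XXXX_X_X_X_
_X_X_X_X_XXXX_X_X_X_X
X_X_X_X_XXXX_X_X_X_X_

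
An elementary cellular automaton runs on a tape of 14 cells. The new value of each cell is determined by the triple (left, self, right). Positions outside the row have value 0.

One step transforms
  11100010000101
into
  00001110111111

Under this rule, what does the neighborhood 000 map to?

At position 4 the neighborhood is 000; the next row has 1 there.

1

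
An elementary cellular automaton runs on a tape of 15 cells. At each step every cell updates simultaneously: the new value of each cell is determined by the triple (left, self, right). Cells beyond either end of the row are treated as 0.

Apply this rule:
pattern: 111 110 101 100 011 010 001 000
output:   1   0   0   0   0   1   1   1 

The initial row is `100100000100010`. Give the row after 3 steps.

101111010011101

101101111101110
100000111000100
101111010011101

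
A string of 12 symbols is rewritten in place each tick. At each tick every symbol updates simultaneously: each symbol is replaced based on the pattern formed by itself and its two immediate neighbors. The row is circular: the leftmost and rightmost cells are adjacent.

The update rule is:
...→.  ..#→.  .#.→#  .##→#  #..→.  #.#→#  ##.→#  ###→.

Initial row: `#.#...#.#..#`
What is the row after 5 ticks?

..#...###..#

###...###..#
..#...#.#..#
..#...###..#
..#...#.#..#  (repeats tick 2; period 2)
tick 5: ..#...###..#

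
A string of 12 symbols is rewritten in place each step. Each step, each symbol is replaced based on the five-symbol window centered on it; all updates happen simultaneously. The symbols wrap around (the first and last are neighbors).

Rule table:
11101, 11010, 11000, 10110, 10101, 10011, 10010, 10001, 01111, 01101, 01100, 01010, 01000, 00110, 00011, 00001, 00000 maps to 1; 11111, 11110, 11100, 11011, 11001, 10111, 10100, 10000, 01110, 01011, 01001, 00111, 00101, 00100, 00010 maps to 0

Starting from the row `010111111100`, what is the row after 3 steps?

110010001000

000010000011
101001011111
110010001000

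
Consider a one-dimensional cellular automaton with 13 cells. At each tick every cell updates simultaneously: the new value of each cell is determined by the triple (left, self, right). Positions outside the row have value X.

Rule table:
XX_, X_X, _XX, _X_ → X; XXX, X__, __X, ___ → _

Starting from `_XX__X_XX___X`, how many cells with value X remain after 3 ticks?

tick 1: XXX__XXXX___X
tick 2: __X__X__X___X
tick 3: __X__X__X___X
count of X: 4

4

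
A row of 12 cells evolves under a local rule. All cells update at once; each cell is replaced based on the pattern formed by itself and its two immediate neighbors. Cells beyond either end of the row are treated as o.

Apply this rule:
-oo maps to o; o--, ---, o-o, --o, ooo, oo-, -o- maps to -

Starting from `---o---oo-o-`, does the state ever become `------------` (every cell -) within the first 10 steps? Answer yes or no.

yes

-------o----
------------
all cells are - at step 2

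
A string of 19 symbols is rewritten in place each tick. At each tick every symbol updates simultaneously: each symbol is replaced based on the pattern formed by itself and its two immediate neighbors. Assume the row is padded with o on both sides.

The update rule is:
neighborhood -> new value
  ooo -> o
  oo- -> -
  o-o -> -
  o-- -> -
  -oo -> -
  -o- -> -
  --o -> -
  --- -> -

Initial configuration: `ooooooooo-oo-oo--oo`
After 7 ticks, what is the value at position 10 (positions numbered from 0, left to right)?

-

tick 1: oooooooo----------o
tick 2: ooooooo------------
tick 3: oooooo-------------
tick 4: ooooo--------------
tick 5: oooo---------------
tick 6: ooo----------------
tick 7: oo-----------------
position 10 holds -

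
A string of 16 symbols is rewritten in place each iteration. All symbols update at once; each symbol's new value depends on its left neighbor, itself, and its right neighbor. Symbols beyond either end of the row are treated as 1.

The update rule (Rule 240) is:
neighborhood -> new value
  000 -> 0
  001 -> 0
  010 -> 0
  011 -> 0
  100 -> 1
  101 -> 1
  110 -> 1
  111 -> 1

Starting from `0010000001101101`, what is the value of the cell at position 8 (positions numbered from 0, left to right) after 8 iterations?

0

1001000000110110
1100100000011011
1110010000001101
1111001000000110
1111100100000011
1111110010000001
1111111001000000
1111111100100000
position 8 holds 0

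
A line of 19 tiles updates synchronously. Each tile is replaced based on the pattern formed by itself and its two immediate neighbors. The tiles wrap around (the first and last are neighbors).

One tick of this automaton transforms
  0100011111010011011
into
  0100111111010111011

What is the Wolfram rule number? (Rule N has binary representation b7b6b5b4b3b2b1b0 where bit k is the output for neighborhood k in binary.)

206

position 6: 111 → 1  (bit 7 = 1)
position 9: 110 → 1  (bit 6 = 1)
position 0: 101 → 0  (bit 5 = 0)
position 2: 100 → 0  (bit 4 = 0)
position 5: 011 → 1  (bit 3 = 1)
position 1: 010 → 1  (bit 2 = 1)
position 4: 001 → 1  (bit 1 = 1)
position 3: 000 → 0  (bit 0 = 0)
bits b7..b0 = 11001110 = 206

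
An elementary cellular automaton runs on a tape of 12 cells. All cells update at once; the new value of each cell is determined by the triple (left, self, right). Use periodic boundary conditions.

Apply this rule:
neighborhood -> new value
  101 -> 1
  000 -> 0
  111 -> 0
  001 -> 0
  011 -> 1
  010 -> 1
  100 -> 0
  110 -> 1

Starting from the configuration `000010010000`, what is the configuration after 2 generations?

000010010000

generation 1: 000010010000  (fixed point — unchanged through generation 2)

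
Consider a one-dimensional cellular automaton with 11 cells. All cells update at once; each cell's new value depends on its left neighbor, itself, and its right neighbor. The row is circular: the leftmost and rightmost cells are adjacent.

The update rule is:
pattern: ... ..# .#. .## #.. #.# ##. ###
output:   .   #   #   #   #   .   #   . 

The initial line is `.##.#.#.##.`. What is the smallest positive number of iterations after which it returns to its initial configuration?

###.#.#.###
..#.#.#.#..
.##.#.#.##.

3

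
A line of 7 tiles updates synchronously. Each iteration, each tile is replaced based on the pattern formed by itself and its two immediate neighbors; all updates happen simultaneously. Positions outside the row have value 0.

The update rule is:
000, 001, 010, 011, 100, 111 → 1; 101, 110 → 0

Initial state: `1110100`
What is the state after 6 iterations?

1100111
1011110
1011101
1011001
1010111
1010110

1010110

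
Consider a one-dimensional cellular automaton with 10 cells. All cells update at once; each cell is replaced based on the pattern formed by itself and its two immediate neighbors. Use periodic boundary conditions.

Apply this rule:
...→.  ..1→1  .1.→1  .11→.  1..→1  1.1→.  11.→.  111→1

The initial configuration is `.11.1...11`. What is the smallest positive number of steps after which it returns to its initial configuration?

....11.1..
...1...11.
..111.1..1
11.1..1111
1..111.111
.11.1...11

6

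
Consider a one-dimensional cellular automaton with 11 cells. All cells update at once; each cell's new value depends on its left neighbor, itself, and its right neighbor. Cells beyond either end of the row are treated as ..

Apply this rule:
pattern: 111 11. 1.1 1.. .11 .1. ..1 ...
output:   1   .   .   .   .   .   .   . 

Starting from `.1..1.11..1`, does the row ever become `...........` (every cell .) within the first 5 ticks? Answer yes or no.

yes

tick 1: ...........
all cells are . at tick 1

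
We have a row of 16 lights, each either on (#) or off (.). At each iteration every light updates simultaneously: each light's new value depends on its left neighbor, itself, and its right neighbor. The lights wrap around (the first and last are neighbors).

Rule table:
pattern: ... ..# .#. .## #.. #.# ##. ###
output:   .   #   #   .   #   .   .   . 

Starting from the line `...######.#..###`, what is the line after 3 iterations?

....#...###.##..

iteration 1: #.#.......###...
iteration 2: #.##.....#...#.#
iteration 3: ....#...###.##..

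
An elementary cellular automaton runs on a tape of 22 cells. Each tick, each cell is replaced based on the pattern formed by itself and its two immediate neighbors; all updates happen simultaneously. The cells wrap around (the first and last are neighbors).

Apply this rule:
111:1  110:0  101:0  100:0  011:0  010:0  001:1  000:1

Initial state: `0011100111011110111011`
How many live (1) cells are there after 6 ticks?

12

tick 1: 0101001010001100010000
tick 2: 1000010000110001100111
tick 3: 0011100111000110001011
tick 4: 0101001010011000110000
tick 5: 1000010000100011000111
tick 6: 0011100111001100011011
count of 1: 12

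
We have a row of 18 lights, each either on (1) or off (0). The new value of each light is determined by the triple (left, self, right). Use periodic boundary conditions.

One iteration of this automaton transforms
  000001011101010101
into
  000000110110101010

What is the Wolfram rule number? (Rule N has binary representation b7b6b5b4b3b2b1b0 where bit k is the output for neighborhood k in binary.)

104

position 8: 111 → 0  (bit 7 = 0)
position 9: 110 → 1  (bit 6 = 1)
position 6: 101 → 1  (bit 5 = 1)
position 0: 100 → 0  (bit 4 = 0)
position 7: 011 → 1  (bit 3 = 1)
position 5: 010 → 0  (bit 2 = 0)
position 4: 001 → 0  (bit 1 = 0)
position 1: 000 → 0  (bit 0 = 0)
bits b7..b0 = 01101000 = 104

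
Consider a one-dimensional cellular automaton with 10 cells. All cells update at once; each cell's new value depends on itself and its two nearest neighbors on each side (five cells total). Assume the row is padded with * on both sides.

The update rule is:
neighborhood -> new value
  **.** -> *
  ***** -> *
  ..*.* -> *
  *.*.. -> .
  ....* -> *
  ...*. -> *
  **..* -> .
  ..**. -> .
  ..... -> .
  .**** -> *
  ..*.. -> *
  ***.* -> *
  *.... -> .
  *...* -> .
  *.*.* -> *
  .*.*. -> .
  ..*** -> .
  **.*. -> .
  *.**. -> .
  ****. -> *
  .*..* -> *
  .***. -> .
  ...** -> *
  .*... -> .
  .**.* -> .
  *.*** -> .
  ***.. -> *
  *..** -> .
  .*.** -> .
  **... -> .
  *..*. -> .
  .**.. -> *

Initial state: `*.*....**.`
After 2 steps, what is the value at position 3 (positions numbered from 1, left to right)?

.

step 1: *....**..*
step 2: *..**.*...
position 3 holds .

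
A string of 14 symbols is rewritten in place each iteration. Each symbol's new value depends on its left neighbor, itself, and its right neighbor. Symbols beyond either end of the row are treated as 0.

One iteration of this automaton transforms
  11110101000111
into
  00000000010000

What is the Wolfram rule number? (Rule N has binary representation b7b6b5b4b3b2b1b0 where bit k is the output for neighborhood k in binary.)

1

position 1: 111 → 0  (bit 7 = 0)
position 3: 110 → 0  (bit 6 = 0)
position 4: 101 → 0  (bit 5 = 0)
position 8: 100 → 0  (bit 4 = 0)
position 0: 011 → 0  (bit 3 = 0)
position 5: 010 → 0  (bit 2 = 0)
position 10: 001 → 0  (bit 1 = 0)
position 9: 000 → 1  (bit 0 = 1)
bits b7..b0 = 00000001 = 1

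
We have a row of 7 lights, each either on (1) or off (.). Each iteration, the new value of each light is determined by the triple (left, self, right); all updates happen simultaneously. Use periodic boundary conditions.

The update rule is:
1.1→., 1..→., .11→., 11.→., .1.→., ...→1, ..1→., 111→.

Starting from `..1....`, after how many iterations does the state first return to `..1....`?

2

1...111
..1....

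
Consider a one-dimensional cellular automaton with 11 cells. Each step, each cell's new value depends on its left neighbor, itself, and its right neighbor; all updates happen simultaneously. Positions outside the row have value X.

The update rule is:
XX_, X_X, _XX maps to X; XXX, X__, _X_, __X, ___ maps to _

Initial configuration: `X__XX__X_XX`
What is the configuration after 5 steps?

X__XX______

X__XX___XX_
X__XX___XXX
X__XX___X__
X__XX______
X__XX______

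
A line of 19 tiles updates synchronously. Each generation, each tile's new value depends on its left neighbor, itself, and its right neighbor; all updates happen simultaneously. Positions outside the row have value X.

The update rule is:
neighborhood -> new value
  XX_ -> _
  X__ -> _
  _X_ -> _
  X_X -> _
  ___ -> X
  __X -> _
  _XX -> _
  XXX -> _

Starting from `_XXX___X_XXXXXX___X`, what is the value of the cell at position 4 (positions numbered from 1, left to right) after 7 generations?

_____X__________X__
_XXX___XXXXXXXX____
_____X__________XX_
_XXX___XXXXXXXX____  (repeats generation 2; period 2)
generation 7: _____X__________XX_
position 4 holds _

_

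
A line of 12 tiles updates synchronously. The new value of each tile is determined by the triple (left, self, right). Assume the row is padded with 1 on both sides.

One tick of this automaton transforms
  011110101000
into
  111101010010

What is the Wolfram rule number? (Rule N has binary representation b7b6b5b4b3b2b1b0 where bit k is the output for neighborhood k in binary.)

position 2: 111 → 1  (bit 7 = 1)
position 4: 110 → 0  (bit 6 = 0)
position 0: 101 → 1  (bit 5 = 1)
position 9: 100 → 0  (bit 4 = 0)
position 1: 011 → 1  (bit 3 = 1)
position 6: 010 → 0  (bit 2 = 0)
position 11: 001 → 0  (bit 1 = 0)
position 10: 000 → 1  (bit 0 = 1)
bits b7..b0 = 10101001 = 169

169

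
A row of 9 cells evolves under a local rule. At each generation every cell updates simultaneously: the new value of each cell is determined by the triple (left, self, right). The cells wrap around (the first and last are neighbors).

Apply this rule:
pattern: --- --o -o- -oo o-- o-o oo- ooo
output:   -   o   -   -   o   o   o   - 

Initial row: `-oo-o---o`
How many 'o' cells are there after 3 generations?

generation 1: o-oo-o-o-
generation 2: -o-oo-o-o
generation 3: o-o-oo-o-
count of o: 5

5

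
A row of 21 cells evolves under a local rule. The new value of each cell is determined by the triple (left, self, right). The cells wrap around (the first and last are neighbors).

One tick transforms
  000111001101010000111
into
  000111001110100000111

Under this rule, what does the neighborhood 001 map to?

At position 2 the neighborhood is 001; the next row has 0 there.

0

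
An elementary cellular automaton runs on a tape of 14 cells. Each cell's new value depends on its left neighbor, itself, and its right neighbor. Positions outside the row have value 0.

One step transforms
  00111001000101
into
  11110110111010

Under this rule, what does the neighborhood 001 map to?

At position 1 the neighborhood is 001; the next row has 1 there.

1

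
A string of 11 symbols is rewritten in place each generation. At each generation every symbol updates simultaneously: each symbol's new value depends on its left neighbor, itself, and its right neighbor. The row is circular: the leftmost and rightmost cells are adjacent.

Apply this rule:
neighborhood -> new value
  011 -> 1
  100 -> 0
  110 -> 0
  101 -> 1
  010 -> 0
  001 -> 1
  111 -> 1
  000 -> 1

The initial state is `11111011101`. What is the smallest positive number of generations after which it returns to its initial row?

11110111011
11101110111
11011101111
10111011111
01110111111
11101111110
11011111101
10111111011
01111110111
11111101110
11111011101

11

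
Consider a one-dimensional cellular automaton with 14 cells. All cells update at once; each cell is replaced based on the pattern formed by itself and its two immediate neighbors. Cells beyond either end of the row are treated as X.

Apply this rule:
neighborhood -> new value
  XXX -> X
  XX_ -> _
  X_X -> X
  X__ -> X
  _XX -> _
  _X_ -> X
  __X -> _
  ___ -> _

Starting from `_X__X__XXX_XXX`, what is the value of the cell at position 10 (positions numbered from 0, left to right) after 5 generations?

XXX_XX__X_X_XX
XX_X__X_XXXX_X
X_XXX_XX_XX_X_
_X_X_X__X__XXX
XXXXXXX_XX__XX
position 10 holds _

_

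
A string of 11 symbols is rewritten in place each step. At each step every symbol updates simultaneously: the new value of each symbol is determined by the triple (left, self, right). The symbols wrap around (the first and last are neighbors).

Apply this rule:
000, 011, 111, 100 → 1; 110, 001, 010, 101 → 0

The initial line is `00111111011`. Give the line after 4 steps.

step 1: 10111110010
step 2: 00111101000
step 3: 10111000111
step 4: 00110110111

00110110111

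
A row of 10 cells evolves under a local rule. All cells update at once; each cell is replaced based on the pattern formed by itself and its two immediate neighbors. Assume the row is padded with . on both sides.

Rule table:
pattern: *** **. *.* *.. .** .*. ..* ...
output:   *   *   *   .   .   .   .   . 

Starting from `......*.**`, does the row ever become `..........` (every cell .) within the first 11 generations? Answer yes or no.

yes

.......*.*
........*.
..........
all cells are . at generation 3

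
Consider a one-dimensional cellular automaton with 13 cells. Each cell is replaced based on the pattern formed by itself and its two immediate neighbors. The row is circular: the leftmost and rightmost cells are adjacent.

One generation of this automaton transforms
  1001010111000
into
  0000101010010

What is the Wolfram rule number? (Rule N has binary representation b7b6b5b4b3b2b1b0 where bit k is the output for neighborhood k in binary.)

161

position 8: 111 → 1  (bit 7 = 1)
position 9: 110 → 0  (bit 6 = 0)
position 4: 101 → 1  (bit 5 = 1)
position 1: 100 → 0  (bit 4 = 0)
position 7: 011 → 0  (bit 3 = 0)
position 0: 010 → 0  (bit 2 = 0)
position 2: 001 → 0  (bit 1 = 0)
position 11: 000 → 1  (bit 0 = 1)
bits b7..b0 = 10100001 = 161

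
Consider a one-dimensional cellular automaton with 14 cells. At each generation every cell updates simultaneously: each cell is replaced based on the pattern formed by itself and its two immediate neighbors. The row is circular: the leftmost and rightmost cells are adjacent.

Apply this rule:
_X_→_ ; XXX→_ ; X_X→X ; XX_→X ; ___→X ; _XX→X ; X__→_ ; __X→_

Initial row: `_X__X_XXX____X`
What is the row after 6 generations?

X_____XX____X_

generation 1: X____XX_X_XX__
generation 2: __XX_XXX_XXX__
generation 3: X_XXXX_XXX_X_X
generation 4: XXX__XXX_XX_XX
generation 5: __X__X_XXXXXX_
generation 6: X_____XX____X_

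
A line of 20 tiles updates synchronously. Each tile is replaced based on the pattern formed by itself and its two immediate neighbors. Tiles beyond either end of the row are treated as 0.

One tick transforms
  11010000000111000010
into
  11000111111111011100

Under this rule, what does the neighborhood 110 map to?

At position 1 the neighborhood is 110; the next row has 1 there.

1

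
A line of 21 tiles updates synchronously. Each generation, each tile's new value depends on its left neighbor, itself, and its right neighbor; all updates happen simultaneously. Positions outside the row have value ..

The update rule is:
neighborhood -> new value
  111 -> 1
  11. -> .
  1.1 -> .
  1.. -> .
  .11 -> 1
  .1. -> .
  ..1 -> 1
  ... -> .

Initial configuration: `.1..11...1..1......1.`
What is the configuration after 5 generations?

1..11...1..1......1..
..11...1..1......1...
.11...1..1......1....
11...1..1......1.....
1...1..1......1......

1...1..1......1......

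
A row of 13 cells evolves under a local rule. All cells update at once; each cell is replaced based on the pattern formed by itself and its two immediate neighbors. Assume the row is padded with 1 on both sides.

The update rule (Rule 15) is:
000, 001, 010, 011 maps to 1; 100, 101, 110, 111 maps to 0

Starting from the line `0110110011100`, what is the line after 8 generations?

0101010101101

0100100110001
0101101100111
0101001001100
0101011011001
0101010010011
0101010110110
0101010100100
0101010101101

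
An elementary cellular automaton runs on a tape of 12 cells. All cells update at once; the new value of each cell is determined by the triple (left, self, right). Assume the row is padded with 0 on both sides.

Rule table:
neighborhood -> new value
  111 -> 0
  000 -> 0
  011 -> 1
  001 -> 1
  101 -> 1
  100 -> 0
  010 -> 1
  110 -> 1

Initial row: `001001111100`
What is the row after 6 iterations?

iteration 1: 011011000100
iteration 2: 111111001100
iteration 3: 100001011100
iteration 4: 100011110100
iteration 5: 100110011100
iteration 6: 101110110100

101110110100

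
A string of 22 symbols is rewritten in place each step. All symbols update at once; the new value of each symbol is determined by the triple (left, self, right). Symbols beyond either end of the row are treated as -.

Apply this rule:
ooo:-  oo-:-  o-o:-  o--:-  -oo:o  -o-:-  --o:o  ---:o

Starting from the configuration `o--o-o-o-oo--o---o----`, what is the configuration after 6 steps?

step 1: --o------o--o--oo--ooo
step 2: oo--ooooo--o--oo--oo--
step 3: o--oo-----o--oo--oo--o
step 4: --oo--oooo--oo--oo--o-
step 5: ooo--oo----oo--oo--o--
step 6: o---oo--oooo--oo--o--o

o---oo--oooo--oo--o--o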